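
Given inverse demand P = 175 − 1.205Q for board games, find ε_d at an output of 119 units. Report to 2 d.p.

At Q = 119, P = 175 − 1.205(119) = 31.60.
dP/dQ = −1.205, so dQ/dP = 1/(−1.205) = -0.830.
ε = (dQ/dP)(P/Q) = (-0.830)(31.60/119).

-0.22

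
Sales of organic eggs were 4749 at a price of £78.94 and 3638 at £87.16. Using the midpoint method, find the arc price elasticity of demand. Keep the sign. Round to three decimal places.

-2.677

ΔQ = 3638 − 4749 = -1111; ΔP = 87.16 − 78.94 = 8.22.
Midpoints: P̄ = 83.05, Q̄ = 4193.5.
ε = (ΔQ/ΔP)(P̄/Q̄) = (-1111/8.22)(83.05/4193.5).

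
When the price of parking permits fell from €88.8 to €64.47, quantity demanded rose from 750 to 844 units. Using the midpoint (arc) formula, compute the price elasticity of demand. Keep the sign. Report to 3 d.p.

ΔQ = 844 − 750 = 94; ΔP = 64.47 − 88.8 = -24.33.
Midpoints: P̄ = 76.63, Q̄ = 797.0.
ε = (ΔQ/ΔP)(P̄/Q̄) = (94/-24.33)(76.63/797.0).

-0.371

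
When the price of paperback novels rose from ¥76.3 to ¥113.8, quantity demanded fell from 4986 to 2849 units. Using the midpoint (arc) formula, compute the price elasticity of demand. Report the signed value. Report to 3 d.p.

ΔQ = 2849 − 4986 = -2137; ΔP = 113.8 − 76.3 = 37.5.
Midpoints: P̄ = 95.05, Q̄ = 3917.5.
ε = (ΔQ/ΔP)(P̄/Q̄) = (-2137/37.5)(95.05/3917.5).

-1.383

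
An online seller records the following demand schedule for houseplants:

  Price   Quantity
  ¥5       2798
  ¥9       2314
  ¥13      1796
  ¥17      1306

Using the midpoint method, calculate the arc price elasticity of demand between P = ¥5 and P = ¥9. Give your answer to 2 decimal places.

At P = 5, Q = 2798; at P = 9, Q = 2314.
ΔQ = -484, ΔP = 4. Midpoints: P̄ = 7.00, Q̄ = 2556.0.
ε = (ΔQ/ΔP)(P̄/Q̄) = (-484/4)(7.00/2556.0).

-0.33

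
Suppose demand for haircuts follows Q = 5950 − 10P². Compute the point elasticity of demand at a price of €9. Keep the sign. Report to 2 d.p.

At P = 9, Q = 5140.
dQ/dP = −20P = -180.
ε = (dQ/dP)(P/Q) = (-180)(9/5140).
|ε| < 1, so demand is inelastic at this price.

-0.32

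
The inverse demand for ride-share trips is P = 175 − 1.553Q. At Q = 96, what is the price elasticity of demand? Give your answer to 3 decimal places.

At Q = 96, P = 175 − 1.553(96) = 25.91.
dP/dQ = −1.553, so dQ/dP = 1/(−1.553) = -0.644.
ε = (dQ/dP)(P/Q) = (-0.644)(25.91/96).

-0.174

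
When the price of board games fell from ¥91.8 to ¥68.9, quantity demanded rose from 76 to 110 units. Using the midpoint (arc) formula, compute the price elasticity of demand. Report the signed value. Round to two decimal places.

-1.28

ΔQ = 110 − 76 = 34; ΔP = 68.9 − 91.8 = -22.9.
Midpoints: P̄ = 80.35, Q̄ = 93.0.
ε = (ΔQ/ΔP)(P̄/Q̄) = (34/-22.9)(80.35/93.0).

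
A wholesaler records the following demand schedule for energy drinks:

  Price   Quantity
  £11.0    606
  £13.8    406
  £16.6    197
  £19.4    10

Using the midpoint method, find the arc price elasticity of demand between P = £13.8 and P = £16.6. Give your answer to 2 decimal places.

-3.76

At P = 13.8, Q = 406; at P = 16.6, Q = 197.
ΔQ = -209, ΔP = 2.8. Midpoints: P̄ = 15.20, Q̄ = 301.5.
ε = (ΔQ/ΔP)(P̄/Q̄) = (-209/2.8)(15.20/301.5).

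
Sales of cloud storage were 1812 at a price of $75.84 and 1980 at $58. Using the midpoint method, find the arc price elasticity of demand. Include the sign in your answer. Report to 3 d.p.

ΔQ = 1980 − 1812 = 168; ΔP = 58 − 75.84 = -17.84.
Midpoints: P̄ = 66.92, Q̄ = 1896.0.
ε = (ΔQ/ΔP)(P̄/Q̄) = (168/-17.84)(66.92/1896.0).

-0.332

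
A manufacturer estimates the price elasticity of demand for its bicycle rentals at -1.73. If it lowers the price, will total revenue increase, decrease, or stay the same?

increase

|ε| = 1.73 > 1, so demand is elastic. A price cut therefore raises total revenue.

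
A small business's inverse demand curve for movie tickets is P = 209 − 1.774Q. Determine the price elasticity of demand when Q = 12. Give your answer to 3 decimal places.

-8.818

At Q = 12, P = 209 − 1.774(12) = 187.71.
dP/dQ = −1.774, so dQ/dP = 1/(−1.774) = -0.564.
ε = (dQ/dP)(P/Q) = (-0.564)(187.71/12).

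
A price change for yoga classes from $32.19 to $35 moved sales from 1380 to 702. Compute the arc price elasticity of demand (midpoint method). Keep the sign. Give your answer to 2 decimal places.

-7.79

ΔQ = 702 − 1380 = -678; ΔP = 35 − 32.19 = 2.81.
Midpoints: P̄ = 33.59, Q̄ = 1041.0.
ε = (ΔQ/ΔP)(P̄/Q̄) = (-678/2.81)(33.59/1041.0).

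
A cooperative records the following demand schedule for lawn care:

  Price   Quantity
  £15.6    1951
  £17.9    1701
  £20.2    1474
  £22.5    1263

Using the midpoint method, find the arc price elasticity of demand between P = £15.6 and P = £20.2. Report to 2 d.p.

At P = 15.6, Q = 1951; at P = 20.2, Q = 1474.
ΔQ = -477, ΔP = 4.6. Midpoints: P̄ = 17.90, Q̄ = 1712.5.
ε = (ΔQ/ΔP)(P̄/Q̄) = (-477/4.6)(17.90/1712.5).

-1.08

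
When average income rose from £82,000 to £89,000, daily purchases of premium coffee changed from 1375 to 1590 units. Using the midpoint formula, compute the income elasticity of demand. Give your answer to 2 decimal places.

ΔQ = 215, ΔI = 7000. Midpoints: Ī = 85,500, Q̄ = 1482.5.
ε_I = (ΔQ/ΔI)(Ī/Q̄) = (215/7000)(85500/1482.5).

1.77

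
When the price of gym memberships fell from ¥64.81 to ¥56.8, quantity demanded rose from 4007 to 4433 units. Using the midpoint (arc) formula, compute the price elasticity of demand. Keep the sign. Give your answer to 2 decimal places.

-0.77

ΔQ = 4433 − 4007 = 426; ΔP = 56.8 − 64.81 = -8.01.
Midpoints: P̄ = 60.80, Q̄ = 4220.0.
ε = (ΔQ/ΔP)(P̄/Q̄) = (426/-8.01)(60.80/4220.0).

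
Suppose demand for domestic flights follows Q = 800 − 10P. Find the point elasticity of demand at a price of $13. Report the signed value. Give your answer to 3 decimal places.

At P = 13, Q = 670.
dQ/dP = −10.
ε = (dQ/dP)(P/Q) = (-10)(13/670).
|ε| < 1, so demand is inelastic at this price.

-0.194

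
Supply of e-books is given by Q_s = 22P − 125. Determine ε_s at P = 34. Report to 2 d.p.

1.20

At P = 34, Q_s = 623.
dQ_s/dP = 22.
ε_s = (dQ_s/dP)(P/Q_s) = (22)(34/623).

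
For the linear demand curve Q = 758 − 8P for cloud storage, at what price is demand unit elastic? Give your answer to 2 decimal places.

For linear demand Q = a − bP, ε = −bP/(a − bP). |ε| = 1 when bP = a − bP, i.e. P = a/(2b).
P = 758/(2·8) = 758/16 = 47.3750.

47.38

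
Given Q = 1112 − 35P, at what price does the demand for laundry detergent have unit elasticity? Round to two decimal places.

15.89

For linear demand Q = a − bP, ε = −bP/(a − bP). |ε| = 1 when bP = a − bP, i.e. P = a/(2b).
P = 1112/(2·35) = 1112/70 = 15.8857.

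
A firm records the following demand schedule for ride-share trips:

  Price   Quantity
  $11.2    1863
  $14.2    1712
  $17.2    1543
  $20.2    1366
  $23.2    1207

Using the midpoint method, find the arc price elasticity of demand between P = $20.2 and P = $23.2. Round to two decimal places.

At P = 20.2, Q = 1366; at P = 23.2, Q = 1207.
ΔQ = -159, ΔP = 3.0. Midpoints: P̄ = 21.70, Q̄ = 1286.5.
ε = (ΔQ/ΔP)(P̄/Q̄) = (-159/3.0)(21.70/1286.5).

-0.89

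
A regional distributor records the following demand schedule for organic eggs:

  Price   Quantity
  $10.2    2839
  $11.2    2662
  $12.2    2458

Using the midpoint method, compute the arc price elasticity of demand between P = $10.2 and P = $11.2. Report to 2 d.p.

-0.69

At P = 10.2, Q = 2839; at P = 11.2, Q = 2662.
ΔQ = -177, ΔP = 1.0. Midpoints: P̄ = 10.70, Q̄ = 2750.5.
ε = (ΔQ/ΔP)(P̄/Q̄) = (-177/1.0)(10.70/2750.5).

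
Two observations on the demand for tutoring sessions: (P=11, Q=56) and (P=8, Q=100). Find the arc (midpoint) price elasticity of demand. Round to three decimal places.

-1.786

ΔQ = 100 − 56 = 44; ΔP = 8 − 11 = -3.
Midpoints: P̄ = 9.50, Q̄ = 78.0.
ε = (ΔQ/ΔP)(P̄/Q̄) = (44/-3)(9.50/78.0).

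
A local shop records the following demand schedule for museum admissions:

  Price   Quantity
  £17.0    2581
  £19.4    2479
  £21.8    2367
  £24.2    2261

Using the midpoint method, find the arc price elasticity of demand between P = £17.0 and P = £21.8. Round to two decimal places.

At P = 17.0, Q = 2581; at P = 21.8, Q = 2367.
ΔQ = -214, ΔP = 4.8. Midpoints: P̄ = 19.40, Q̄ = 2474.0.
ε = (ΔQ/ΔP)(P̄/Q̄) = (-214/4.8)(19.40/2474.0).

-0.35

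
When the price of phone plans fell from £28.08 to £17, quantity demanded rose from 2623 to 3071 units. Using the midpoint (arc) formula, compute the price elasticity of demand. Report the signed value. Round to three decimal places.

ΔQ = 3071 − 2623 = 448; ΔP = 17 − 28.08 = -11.08.
Midpoints: P̄ = 22.54, Q̄ = 2847.0.
ε = (ΔQ/ΔP)(P̄/Q̄) = (448/-11.08)(22.54/2847.0).

-0.320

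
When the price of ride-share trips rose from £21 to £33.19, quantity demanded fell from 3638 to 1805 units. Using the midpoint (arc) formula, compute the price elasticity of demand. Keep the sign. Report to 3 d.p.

ΔQ = 1805 − 3638 = -1833; ΔP = 33.19 − 21 = 12.19.
Midpoints: P̄ = 27.09, Q̄ = 2721.5.
ε = (ΔQ/ΔP)(P̄/Q̄) = (-1833/12.19)(27.09/2721.5).

-1.497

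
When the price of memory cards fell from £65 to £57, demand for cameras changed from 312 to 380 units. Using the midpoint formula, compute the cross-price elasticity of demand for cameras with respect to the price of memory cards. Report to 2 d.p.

-1.50

ΔQ_x = 380 − 312 = 68; ΔP_y = 57 − 65 = -8.
Midpoints: P̄_y = 61.00, Q̄_x = 346.0.
ε_xy = (ΔQ_x/ΔP_y)(P̄_y/Q̄_x) = (68/-8)(61.00/346.0).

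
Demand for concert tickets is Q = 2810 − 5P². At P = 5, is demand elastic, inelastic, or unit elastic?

Q = 2685, dQ/dP = -50.
ε = (dQ/dP)(P/Q) ≈ -0.093.
|ε| = 0.09 < 1.

inelastic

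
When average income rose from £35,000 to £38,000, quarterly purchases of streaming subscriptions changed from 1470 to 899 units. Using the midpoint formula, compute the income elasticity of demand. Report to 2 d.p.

-5.87

ΔQ = -571, ΔI = 3000. Midpoints: Ī = 36,500, Q̄ = 1184.5.
ε_I = (ΔQ/ΔI)(Ī/Q̄) = (-571/3000)(36500/1184.5).
ε_I < 0, so the good is inferior.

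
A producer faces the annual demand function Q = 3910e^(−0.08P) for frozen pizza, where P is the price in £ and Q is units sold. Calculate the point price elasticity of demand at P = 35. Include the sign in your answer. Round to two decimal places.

-2.80

At P = 35, Q = 237.767.
dQ/dP = −0.08·3910e^(−0.08P) = −0.08Q = -19.021.
ε = (dQ/dP)(P/Q) = (-19.021)(35/237.767).
|ε| > 1, so demand is elastic at this price.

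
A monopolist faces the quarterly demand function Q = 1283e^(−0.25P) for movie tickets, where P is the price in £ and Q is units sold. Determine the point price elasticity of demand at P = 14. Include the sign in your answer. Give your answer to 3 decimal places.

At P = 14, Q = 38.743.
dQ/dP = −0.25·1283e^(−0.25P) = −0.25Q = -9.686.
ε = (dQ/dP)(P/Q) = (-9.686)(14/38.743).
|ε| > 1, so demand is elastic at this price.

-3.500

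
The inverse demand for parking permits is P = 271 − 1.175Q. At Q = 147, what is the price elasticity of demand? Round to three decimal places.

-0.569

At Q = 147, P = 271 − 1.175(147) = 98.28.
dP/dQ = −1.175, so dQ/dP = 1/(−1.175) = -0.851.
ε = (dQ/dP)(P/Q) = (-0.851)(98.28/147).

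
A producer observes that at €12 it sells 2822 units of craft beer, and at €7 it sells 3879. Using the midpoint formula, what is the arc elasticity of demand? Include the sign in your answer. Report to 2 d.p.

-0.60

ΔQ = 3879 − 2822 = 1057; ΔP = 7 − 12 = -5.
Midpoints: P̄ = 9.50, Q̄ = 3350.5.
ε = (ΔQ/ΔP)(P̄/Q̄) = (1057/-5)(9.50/3350.5).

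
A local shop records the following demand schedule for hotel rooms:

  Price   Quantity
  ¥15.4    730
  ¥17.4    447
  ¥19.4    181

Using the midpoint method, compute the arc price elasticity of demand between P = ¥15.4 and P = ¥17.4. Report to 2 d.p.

-3.94

At P = 15.4, Q = 730; at P = 17.4, Q = 447.
ΔQ = -283, ΔP = 2.0. Midpoints: P̄ = 16.40, Q̄ = 588.5.
ε = (ΔQ/ΔP)(P̄/Q̄) = (-283/2.0)(16.40/588.5).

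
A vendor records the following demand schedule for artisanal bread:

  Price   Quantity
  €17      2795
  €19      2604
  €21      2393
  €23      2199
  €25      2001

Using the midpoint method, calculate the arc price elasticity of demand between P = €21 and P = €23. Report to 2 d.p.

At P = 21, Q = 2393; at P = 23, Q = 2199.
ΔQ = -194, ΔP = 2. Midpoints: P̄ = 22.00, Q̄ = 2296.0.
ε = (ΔQ/ΔP)(P̄/Q̄) = (-194/2)(22.00/2296.0).

-0.93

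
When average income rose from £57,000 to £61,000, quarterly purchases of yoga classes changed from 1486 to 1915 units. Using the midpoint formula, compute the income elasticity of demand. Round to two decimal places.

3.72

ΔQ = 429, ΔI = 4000. Midpoints: Ī = 59,000, Q̄ = 1700.5.
ε_I = (ΔQ/ΔI)(Ī/Q̄) = (429/4000)(59000/1700.5).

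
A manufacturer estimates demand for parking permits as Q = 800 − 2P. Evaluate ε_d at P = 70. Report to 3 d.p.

-0.212

At P = 70, Q = 660.
dQ/dP = −2.
ε = (dQ/dP)(P/Q) = (-2)(70/660).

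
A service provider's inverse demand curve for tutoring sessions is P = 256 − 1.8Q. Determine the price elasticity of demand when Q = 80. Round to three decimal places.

-0.778

At Q = 80, P = 256 − 1.8(80) = 112.00.
dP/dQ = −1.8, so dQ/dP = 1/(−1.8) = -0.556.
ε = (dQ/dP)(P/Q) = (-0.556)(112.00/80).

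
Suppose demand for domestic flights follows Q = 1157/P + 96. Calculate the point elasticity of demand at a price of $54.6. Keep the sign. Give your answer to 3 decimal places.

-0.181

At P = 54.6, Q = 117.190.
dQ/dP = −1157/P² = -0.388.
ε = (dQ/dP)(P/Q) = (-0.388)(54.6/117.190).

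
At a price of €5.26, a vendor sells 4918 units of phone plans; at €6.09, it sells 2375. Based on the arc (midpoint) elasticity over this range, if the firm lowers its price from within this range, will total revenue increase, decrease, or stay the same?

increase

Arc ε = (-2543/0.83)(5.67/3646.5) ≈ -4.768.
|ε| = 4.77 > 1, so demand is elastic. A price cut therefore raises total revenue.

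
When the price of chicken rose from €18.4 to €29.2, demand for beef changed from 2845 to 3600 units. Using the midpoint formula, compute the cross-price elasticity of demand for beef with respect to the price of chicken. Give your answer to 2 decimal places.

ΔQ_x = 3600 − 2845 = 755; ΔP_y = 29.2 − 18.4 = 10.8.
Midpoints: P̄_y = 23.80, Q̄_x = 3222.5.
ε_xy = (ΔQ_x/ΔP_y)(P̄_y/Q̄_x) = (755/10.8)(23.80/3222.5).
ε_xy > 0, so the goods are substitutes.

0.52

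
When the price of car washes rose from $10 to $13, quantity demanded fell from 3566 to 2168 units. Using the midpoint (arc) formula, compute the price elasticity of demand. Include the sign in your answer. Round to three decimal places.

ΔQ = 2168 − 3566 = -1398; ΔP = 13 − 10 = 3.
Midpoints: P̄ = 11.50, Q̄ = 2867.0.
ε = (ΔQ/ΔP)(P̄/Q̄) = (-1398/3)(11.50/2867.0).

-1.869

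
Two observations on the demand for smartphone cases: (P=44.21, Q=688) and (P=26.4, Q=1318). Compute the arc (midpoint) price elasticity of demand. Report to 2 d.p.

ΔQ = 1318 − 688 = 630; ΔP = 26.4 − 44.21 = -17.81.
Midpoints: P̄ = 35.30, Q̄ = 1003.0.
ε = (ΔQ/ΔP)(P̄/Q̄) = (630/-17.81)(35.30/1003.0).

-1.25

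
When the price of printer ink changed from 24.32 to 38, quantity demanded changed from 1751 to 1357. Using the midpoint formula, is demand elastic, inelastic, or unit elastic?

inelastic

Arc ε ≈ -0.578.
|ε| = 0.58 < 1.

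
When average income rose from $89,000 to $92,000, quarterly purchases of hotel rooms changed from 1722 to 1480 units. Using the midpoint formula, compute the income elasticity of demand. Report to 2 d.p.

-4.56

ΔQ = -242, ΔI = 3000. Midpoints: Ī = 90,500, Q̄ = 1601.0.
ε_I = (ΔQ/ΔI)(Ī/Q̄) = (-242/3000)(90500/1601.0).
ε_I < 0, so the good is inferior.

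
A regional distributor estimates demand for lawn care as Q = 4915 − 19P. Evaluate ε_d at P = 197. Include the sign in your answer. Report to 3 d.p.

At P = 197, Q = 1172.
dQ/dP = −19.
ε = (dQ/dP)(P/Q) = (-19)(197/1172).

-3.194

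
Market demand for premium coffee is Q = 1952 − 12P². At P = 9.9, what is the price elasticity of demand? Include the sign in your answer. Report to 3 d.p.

-3.032

At P = 9.9, Q = 775.880.
dQ/dP = −24P = -237.600.
ε = (dQ/dP)(P/Q) = (-237.600)(9.9/775.880).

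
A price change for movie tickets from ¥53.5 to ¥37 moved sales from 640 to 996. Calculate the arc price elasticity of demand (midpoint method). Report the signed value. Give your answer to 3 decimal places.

ΔQ = 996 − 640 = 356; ΔP = 37 − 53.5 = -16.5.
Midpoints: P̄ = 45.25, Q̄ = 818.0.
ε = (ΔQ/ΔP)(P̄/Q̄) = (356/-16.5)(45.25/818.0).

-1.194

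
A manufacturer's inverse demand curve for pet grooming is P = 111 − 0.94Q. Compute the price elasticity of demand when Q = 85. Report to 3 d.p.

At Q = 85, P = 111 − 0.94(85) = 31.10.
dP/dQ = −0.94, so dQ/dP = 1/(−0.94) = -1.064.
ε = (dQ/dP)(P/Q) = (-1.064)(31.10/85).

-0.389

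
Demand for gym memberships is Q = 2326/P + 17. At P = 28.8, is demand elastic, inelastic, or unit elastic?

inelastic

Q = 97.764, dQ/dP = -2.804.
ε = (dQ/dP)(P/Q) ≈ -0.826.
|ε| = 0.83 < 1.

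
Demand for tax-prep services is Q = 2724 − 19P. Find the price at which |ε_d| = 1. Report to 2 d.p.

For linear demand Q = a − bP, ε = −bP/(a − bP). |ε| = 1 when bP = a − bP, i.e. P = a/(2b).
P = 2724/(2·19) = 2724/38 = 71.6842.

71.68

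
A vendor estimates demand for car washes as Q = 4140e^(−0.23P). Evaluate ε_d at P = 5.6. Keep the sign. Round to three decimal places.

-1.288

At P = 5.6, Q = 1141.903.
dQ/dP = −0.23·4140e^(−0.23P) = −0.23Q = -262.638.
ε = (dQ/dP)(P/Q) = (-262.638)(5.6/1141.903).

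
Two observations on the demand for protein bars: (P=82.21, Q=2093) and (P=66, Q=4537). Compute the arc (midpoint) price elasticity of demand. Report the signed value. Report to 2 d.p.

-3.37

ΔQ = 4537 − 2093 = 2444; ΔP = 66 − 82.21 = -16.21.
Midpoints: P̄ = 74.10, Q̄ = 3315.0.
ε = (ΔQ/ΔP)(P̄/Q̄) = (2444/-16.21)(74.10/3315.0).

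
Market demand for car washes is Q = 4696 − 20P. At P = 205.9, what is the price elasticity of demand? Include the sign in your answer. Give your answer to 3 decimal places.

-7.125

At P = 205.9, Q = 578.
dQ/dP = −20.
ε = (dQ/dP)(P/Q) = (-20)(205.9/578).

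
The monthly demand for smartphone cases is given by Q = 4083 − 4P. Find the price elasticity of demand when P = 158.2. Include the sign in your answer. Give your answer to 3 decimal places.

At P = 158.2, Q = 3450.200.
dQ/dP = −4.
ε = (dQ/dP)(P/Q) = (-4)(158.2/3450.200).

-0.183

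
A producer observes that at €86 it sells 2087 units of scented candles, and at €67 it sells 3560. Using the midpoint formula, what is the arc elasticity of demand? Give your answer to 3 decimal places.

-2.101

ΔQ = 3560 − 2087 = 1473; ΔP = 67 − 86 = -19.
Midpoints: P̄ = 76.50, Q̄ = 2823.5.
ε = (ΔQ/ΔP)(P̄/Q̄) = (1473/-19)(76.50/2823.5).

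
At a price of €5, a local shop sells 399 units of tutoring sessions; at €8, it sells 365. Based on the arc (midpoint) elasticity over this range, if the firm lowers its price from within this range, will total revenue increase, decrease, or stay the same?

decrease

Arc ε = (-34/3)(6.50/382.0) ≈ -0.193.
|ε| = 0.19 < 1, so demand is inelastic. A price cut therefore reduces total revenue.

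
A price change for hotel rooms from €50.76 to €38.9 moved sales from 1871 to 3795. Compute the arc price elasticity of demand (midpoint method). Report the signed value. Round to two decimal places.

-2.57

ΔQ = 3795 − 1871 = 1924; ΔP = 38.9 − 50.76 = -11.86.
Midpoints: P̄ = 44.83, Q̄ = 2833.0.
ε = (ΔQ/ΔP)(P̄/Q̄) = (1924/-11.86)(44.83/2833.0).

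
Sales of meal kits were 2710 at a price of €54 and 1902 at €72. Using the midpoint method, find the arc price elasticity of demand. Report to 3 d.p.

ΔQ = 1902 − 2710 = -808; ΔP = 72 − 54 = 18.
Midpoints: P̄ = 63.00, Q̄ = 2306.0.
ε = (ΔQ/ΔP)(P̄/Q̄) = (-808/18)(63.00/2306.0).

-1.226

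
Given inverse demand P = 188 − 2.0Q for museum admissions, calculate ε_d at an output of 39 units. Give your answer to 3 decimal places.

-1.410

At Q = 39, P = 188 − 2.0(39) = 110.00.
dP/dQ = −2.0, so dQ/dP = 1/(−2.0) = -0.500.
ε = (dQ/dP)(P/Q) = (-0.500)(110.00/39).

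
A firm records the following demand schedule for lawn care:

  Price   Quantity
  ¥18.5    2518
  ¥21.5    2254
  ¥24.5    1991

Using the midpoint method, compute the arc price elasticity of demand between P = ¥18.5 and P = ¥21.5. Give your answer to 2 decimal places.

-0.74

At P = 18.5, Q = 2518; at P = 21.5, Q = 2254.
ΔQ = -264, ΔP = 3.0. Midpoints: P̄ = 20.00, Q̄ = 2386.0.
ε = (ΔQ/ΔP)(P̄/Q̄) = (-264/3.0)(20.00/2386.0).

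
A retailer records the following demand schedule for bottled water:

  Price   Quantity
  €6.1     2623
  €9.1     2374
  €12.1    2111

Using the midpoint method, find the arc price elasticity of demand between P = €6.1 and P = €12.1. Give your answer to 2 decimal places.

At P = 6.1, Q = 2623; at P = 12.1, Q = 2111.
ΔQ = -512, ΔP = 6.0. Midpoints: P̄ = 9.10, Q̄ = 2367.0.
ε = (ΔQ/ΔP)(P̄/Q̄) = (-512/6.0)(9.10/2367.0).

-0.33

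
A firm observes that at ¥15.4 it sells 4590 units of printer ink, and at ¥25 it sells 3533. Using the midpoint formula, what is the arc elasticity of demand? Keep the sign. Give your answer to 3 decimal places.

-0.548

ΔQ = 3533 − 4590 = -1057; ΔP = 25 − 15.4 = 9.6.
Midpoints: P̄ = 20.20, Q̄ = 4061.5.
ε = (ΔQ/ΔP)(P̄/Q̄) = (-1057/9.6)(20.20/4061.5).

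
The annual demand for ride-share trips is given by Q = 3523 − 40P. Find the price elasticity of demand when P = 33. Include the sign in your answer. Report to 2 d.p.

-0.60

At P = 33, Q = 2203.
dQ/dP = −40.
ε = (dQ/dP)(P/Q) = (-40)(33/2203).
|ε| < 1, so demand is inelastic at this price.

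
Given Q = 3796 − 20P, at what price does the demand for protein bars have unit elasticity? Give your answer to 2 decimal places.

94.90

For linear demand Q = a − bP, ε = −bP/(a − bP). |ε| = 1 when bP = a − bP, i.e. P = a/(2b).
P = 3796/(2·20) = 3796/40 = 94.9000.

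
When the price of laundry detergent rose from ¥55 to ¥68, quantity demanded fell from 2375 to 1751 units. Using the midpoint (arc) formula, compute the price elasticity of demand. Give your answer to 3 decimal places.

ΔQ = 1751 − 2375 = -624; ΔP = 68 − 55 = 13.
Midpoints: P̄ = 61.50, Q̄ = 2063.0.
ε = (ΔQ/ΔP)(P̄/Q̄) = (-624/13)(61.50/2063.0).

-1.431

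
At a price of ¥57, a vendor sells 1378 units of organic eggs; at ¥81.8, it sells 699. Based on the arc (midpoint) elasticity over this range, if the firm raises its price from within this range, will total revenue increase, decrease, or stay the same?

decrease

Arc ε = (-679/24.8)(69.40/1038.5) ≈ -1.830.
|ε| = 1.83 > 1, so demand is elastic. A price rise therefore reduces total revenue.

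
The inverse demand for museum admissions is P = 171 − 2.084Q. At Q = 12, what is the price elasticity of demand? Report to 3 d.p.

At Q = 12, P = 171 − 2.084(12) = 145.99.
dP/dQ = −2.084, so dQ/dP = 1/(−2.084) = -0.480.
ε = (dQ/dP)(P/Q) = (-0.480)(145.99/12).

-5.838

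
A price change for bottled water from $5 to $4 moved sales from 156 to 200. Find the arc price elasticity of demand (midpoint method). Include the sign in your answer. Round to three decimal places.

ΔQ = 200 − 156 = 44; ΔP = 4 − 5 = -1.
Midpoints: P̄ = 4.50, Q̄ = 178.0.
ε = (ΔQ/ΔP)(P̄/Q̄) = (44/-1)(4.50/178.0).

-1.112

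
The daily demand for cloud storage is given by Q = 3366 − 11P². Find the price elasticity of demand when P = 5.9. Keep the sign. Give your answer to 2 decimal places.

-0.26

At P = 5.9, Q = 2983.090.
dQ/dP = −22P = -129.800.
ε = (dQ/dP)(P/Q) = (-129.800)(5.9/2983.090).
|ε| < 1, so demand is inelastic at this price.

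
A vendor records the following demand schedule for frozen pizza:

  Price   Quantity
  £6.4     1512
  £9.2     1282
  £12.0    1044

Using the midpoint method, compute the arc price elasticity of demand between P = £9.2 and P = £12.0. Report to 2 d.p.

At P = 9.2, Q = 1282; at P = 12.0, Q = 1044.
ΔQ = -238, ΔP = 2.8. Midpoints: P̄ = 10.60, Q̄ = 1163.0.
ε = (ΔQ/ΔP)(P̄/Q̄) = (-238/2.8)(10.60/1163.0).

-0.77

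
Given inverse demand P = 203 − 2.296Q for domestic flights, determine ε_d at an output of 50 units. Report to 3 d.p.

At Q = 50, P = 203 − 2.296(50) = 88.20.
dP/dQ = −2.296, so dQ/dP = 1/(−2.296) = -0.436.
ε = (dQ/dP)(P/Q) = (-0.436)(88.20/50).

-0.768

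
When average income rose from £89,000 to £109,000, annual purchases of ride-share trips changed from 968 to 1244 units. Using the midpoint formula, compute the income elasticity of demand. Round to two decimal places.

ΔQ = 276, ΔI = 20000. Midpoints: Ī = 99,000, Q̄ = 1106.0.
ε_I = (ΔQ/ΔI)(Ī/Q̄) = (276/20000)(99000/1106.0).

1.24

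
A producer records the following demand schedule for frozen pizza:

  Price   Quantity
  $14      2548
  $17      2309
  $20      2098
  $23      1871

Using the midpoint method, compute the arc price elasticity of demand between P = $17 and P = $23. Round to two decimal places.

At P = 17, Q = 2309; at P = 23, Q = 1871.
ΔQ = -438, ΔP = 6. Midpoints: P̄ = 20.00, Q̄ = 2090.0.
ε = (ΔQ/ΔP)(P̄/Q̄) = (-438/6)(20.00/2090.0).

-0.70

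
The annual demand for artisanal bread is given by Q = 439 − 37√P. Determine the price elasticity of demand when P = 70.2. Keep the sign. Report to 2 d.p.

-1.20

At P = 70.2, Q = 128.994.
dQ/dP = −37/(2√P) = -2.208.
ε = (dQ/dP)(P/Q) = (-2.208)(70.2/128.994).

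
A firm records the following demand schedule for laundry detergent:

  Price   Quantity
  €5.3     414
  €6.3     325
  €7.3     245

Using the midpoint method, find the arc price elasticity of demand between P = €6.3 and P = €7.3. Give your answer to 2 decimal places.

At P = 6.3, Q = 325; at P = 7.3, Q = 245.
ΔQ = -80, ΔP = 1.0. Midpoints: P̄ = 6.80, Q̄ = 285.0.
ε = (ΔQ/ΔP)(P̄/Q̄) = (-80/1.0)(6.80/285.0).

-1.91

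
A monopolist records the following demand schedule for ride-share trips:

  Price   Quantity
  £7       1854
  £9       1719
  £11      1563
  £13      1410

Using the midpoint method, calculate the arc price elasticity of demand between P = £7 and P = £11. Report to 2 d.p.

-0.38

At P = 7, Q = 1854; at P = 11, Q = 1563.
ΔQ = -291, ΔP = 4. Midpoints: P̄ = 9.00, Q̄ = 1708.5.
ε = (ΔQ/ΔP)(P̄/Q̄) = (-291/4)(9.00/1708.5).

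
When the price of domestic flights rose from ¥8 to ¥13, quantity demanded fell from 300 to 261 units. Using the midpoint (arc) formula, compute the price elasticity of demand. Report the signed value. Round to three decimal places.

ΔQ = 261 − 300 = -39; ΔP = 13 − 8 = 5.
Midpoints: P̄ = 10.50, Q̄ = 280.5.
ε = (ΔQ/ΔP)(P̄/Q̄) = (-39/5)(10.50/280.5).

-0.292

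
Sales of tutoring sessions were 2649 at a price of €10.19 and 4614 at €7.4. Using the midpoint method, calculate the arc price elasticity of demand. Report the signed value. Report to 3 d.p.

-1.706

ΔQ = 4614 − 2649 = 1965; ΔP = 7.4 − 10.19 = -2.79.
Midpoints: P̄ = 8.79, Q̄ = 3631.5.
ε = (ΔQ/ΔP)(P̄/Q̄) = (1965/-2.79)(8.79/3631.5).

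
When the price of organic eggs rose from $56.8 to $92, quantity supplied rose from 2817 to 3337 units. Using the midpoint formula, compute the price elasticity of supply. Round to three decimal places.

ΔQ = 3337 − 2817 = 520; ΔP = 92 − 56.8 = 35.2.
Midpoints: P̄ = 74.40, Q̄ = 3077.0.
ε_s = (ΔQ/ΔP)(P̄/Q̄) = (520/35.2)(74.40/3077.0).

0.357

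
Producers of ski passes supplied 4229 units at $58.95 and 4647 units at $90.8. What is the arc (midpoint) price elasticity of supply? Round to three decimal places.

ΔQ = 4647 − 4229 = 418; ΔP = 90.8 − 58.95 = 31.85.
Midpoints: P̄ = 74.88, Q̄ = 4438.0.
ε_s = (ΔQ/ΔP)(P̄/Q̄) = (418/31.85)(74.88/4438.0).

0.221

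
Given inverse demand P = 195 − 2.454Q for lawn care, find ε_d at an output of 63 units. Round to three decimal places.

-0.261

At Q = 63, P = 195 − 2.454(63) = 40.40.
dP/dQ = −2.454, so dQ/dP = 1/(−2.454) = -0.407.
ε = (dQ/dP)(P/Q) = (-0.407)(40.40/63).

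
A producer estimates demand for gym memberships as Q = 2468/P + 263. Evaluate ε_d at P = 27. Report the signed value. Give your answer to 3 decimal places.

-0.258

At P = 27, Q = 354.407.
dQ/dP = −2468/P² = -3.385.
ε = (dQ/dP)(P/Q) = (-3.385)(27/354.407).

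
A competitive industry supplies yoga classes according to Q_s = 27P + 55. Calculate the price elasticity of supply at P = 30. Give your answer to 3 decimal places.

At P = 30, Q_s = 865.
dQ_s/dP = 27.
ε_s = (dQ_s/dP)(P/Q_s) = (27)(30/865).

0.936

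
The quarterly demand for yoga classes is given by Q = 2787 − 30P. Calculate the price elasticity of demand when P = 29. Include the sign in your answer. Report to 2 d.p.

At P = 29, Q = 1917.
dQ/dP = −30.
ε = (dQ/dP)(P/Q) = (-30)(29/1917).

-0.45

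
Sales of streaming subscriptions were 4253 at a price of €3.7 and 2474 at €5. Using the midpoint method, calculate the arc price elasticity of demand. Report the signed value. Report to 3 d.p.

ΔQ = 2474 − 4253 = -1779; ΔP = 5 − 3.7 = 1.3.
Midpoints: P̄ = 4.35, Q̄ = 3363.5.
ε = (ΔQ/ΔP)(P̄/Q̄) = (-1779/1.3)(4.35/3363.5).

-1.770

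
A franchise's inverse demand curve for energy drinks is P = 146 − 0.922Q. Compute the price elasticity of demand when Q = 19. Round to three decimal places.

-7.334

At Q = 19, P = 146 − 0.922(19) = 128.48.
dP/dQ = −0.922, so dQ/dP = 1/(−0.922) = -1.085.
ε = (dQ/dP)(P/Q) = (-1.085)(128.48/19).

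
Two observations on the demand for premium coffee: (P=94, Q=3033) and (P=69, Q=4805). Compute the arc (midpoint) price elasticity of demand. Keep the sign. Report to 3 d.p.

ΔQ = 4805 − 3033 = 1772; ΔP = 69 − 94 = -25.
Midpoints: P̄ = 81.50, Q̄ = 3919.0.
ε = (ΔQ/ΔP)(P̄/Q̄) = (1772/-25)(81.50/3919.0).

-1.474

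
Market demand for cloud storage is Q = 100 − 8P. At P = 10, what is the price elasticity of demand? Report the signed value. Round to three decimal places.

-4.000

At P = 10, Q = 20.
dQ/dP = −8.
ε = (dQ/dP)(P/Q) = (-8)(10/20).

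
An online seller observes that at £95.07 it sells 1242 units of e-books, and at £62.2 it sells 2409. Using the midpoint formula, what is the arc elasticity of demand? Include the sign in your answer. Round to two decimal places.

-1.53

ΔQ = 2409 − 1242 = 1167; ΔP = 62.2 − 95.07 = -32.87.
Midpoints: P̄ = 78.63, Q̄ = 1825.5.
ε = (ΔQ/ΔP)(P̄/Q̄) = (1167/-32.87)(78.63/1825.5).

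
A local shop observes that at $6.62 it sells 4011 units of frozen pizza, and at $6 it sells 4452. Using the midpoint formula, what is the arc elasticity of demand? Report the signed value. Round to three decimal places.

ΔQ = 4452 − 4011 = 441; ΔP = 6 − 6.62 = -0.62.
Midpoints: P̄ = 6.31, Q̄ = 4231.5.
ε = (ΔQ/ΔP)(P̄/Q̄) = (441/-0.62)(6.31/4231.5).

-1.061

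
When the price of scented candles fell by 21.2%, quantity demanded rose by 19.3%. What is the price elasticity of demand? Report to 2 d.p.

ε = %ΔQ / %ΔP = (19.3)/(-21.2) = -0.910.

-0.91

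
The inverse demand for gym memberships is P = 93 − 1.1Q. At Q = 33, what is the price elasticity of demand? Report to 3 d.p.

At Q = 33, P = 93 − 1.1(33) = 56.70.
dP/dQ = −1.1, so dQ/dP = 1/(−1.1) = -0.909.
ε = (dQ/dP)(P/Q) = (-0.909)(56.70/33).

-1.562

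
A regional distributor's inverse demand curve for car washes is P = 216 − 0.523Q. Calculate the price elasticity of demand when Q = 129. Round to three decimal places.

-2.202

At Q = 129, P = 216 − 0.523(129) = 148.53.
dP/dQ = −0.523, so dQ/dP = 1/(−0.523) = -1.912.
ε = (dQ/dP)(P/Q) = (-1.912)(148.53/129).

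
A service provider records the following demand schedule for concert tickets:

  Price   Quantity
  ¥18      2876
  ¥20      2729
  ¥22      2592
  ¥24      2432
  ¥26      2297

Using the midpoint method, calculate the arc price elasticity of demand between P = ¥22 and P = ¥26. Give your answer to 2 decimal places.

At P = 22, Q = 2592; at P = 26, Q = 2297.
ΔQ = -295, ΔP = 4. Midpoints: P̄ = 24.00, Q̄ = 2444.5.
ε = (ΔQ/ΔP)(P̄/Q̄) = (-295/4)(24.00/2444.5).

-0.72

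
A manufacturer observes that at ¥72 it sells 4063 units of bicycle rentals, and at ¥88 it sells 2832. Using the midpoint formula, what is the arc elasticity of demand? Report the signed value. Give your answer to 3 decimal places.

-1.785

ΔQ = 2832 − 4063 = -1231; ΔP = 88 − 72 = 16.
Midpoints: P̄ = 80.00, Q̄ = 3447.5.
ε = (ΔQ/ΔP)(P̄/Q̄) = (-1231/16)(80.00/3447.5).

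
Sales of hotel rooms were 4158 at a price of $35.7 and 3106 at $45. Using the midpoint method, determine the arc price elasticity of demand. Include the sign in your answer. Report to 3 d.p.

ΔQ = 3106 − 4158 = -1052; ΔP = 45 − 35.7 = 9.3.
Midpoints: P̄ = 40.35, Q̄ = 3632.0.
ε = (ΔQ/ΔP)(P̄/Q̄) = (-1052/9.3)(40.35/3632.0).

-1.257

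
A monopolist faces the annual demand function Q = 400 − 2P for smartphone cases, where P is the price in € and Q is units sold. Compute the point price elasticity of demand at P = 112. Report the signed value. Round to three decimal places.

-1.273

At P = 112, Q = 176.
dQ/dP = −2.
ε = (dQ/dP)(P/Q) = (-2)(112/176).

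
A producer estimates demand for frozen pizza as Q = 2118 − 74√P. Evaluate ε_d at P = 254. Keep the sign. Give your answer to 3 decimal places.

-0.628

At P = 254, Q = 938.634.
dQ/dP = −74/(2√P) = -2.322.
ε = (dQ/dP)(P/Q) = (-2.322)(254/938.634).
|ε| < 1, so demand is inelastic at this price.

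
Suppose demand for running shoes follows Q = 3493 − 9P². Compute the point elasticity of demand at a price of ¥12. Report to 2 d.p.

At P = 12, Q = 2197.
dQ/dP = −18P = -216.
ε = (dQ/dP)(P/Q) = (-216)(12/2197).

-1.18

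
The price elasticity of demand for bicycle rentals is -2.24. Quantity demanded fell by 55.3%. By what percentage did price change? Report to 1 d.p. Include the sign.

%ΔP ≈ %ΔQ / ε = (-55.3%)/(-2.24) = 24.69%.

24.7%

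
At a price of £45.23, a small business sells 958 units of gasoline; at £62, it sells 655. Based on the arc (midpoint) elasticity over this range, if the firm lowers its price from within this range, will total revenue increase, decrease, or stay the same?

Arc ε = (-303/16.77)(53.61/806.5) ≈ -1.201.
|ε| = 1.20 > 1, so demand is elastic. A price cut therefore raises total revenue.

increase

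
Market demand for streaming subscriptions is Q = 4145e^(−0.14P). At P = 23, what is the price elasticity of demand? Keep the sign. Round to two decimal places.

At P = 23, Q = 165.614.
dQ/dP = −0.14·4145e^(−0.14P) = −0.14Q = -23.186.
ε = (dQ/dP)(P/Q) = (-23.186)(23/165.614).

-3.22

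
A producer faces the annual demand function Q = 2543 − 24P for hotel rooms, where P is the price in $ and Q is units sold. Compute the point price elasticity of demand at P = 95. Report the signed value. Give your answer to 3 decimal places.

At P = 95, Q = 263.
dQ/dP = −24.
ε = (dQ/dP)(P/Q) = (-24)(95/263).
|ε| > 1, so demand is elastic at this price.

-8.669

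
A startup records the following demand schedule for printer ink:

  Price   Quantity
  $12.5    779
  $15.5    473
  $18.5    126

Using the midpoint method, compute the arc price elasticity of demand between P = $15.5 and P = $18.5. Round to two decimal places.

-6.57

At P = 15.5, Q = 473; at P = 18.5, Q = 126.
ΔQ = -347, ΔP = 3.0. Midpoints: P̄ = 17.00, Q̄ = 299.5.
ε = (ΔQ/ΔP)(P̄/Q̄) = (-347/3.0)(17.00/299.5).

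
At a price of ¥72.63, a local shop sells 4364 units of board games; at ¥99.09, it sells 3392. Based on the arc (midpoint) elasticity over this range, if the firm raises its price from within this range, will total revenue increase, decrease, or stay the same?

increase

Arc ε = (-972/26.46)(85.86/3878.0) ≈ -0.813.
|ε| = 0.81 < 1, so demand is inelastic. A price rise therefore raises total revenue.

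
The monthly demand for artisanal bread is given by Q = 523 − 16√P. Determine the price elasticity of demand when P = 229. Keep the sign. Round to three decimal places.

At P = 229, Q = 280.876.
dQ/dP = −16/(2√P) = -0.529.
ε = (dQ/dP)(P/Q) = (-0.529)(229/280.876).
|ε| < 1, so demand is inelastic at this price.

-0.431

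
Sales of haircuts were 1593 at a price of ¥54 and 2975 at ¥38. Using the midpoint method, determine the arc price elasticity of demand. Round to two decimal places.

ΔQ = 2975 − 1593 = 1382; ΔP = 38 − 54 = -16.
Midpoints: P̄ = 46.00, Q̄ = 2284.0.
ε = (ΔQ/ΔP)(P̄/Q̄) = (1382/-16)(46.00/2284.0).

-1.74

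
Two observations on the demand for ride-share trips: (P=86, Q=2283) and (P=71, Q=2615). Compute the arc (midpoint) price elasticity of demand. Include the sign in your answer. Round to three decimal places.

-0.709

ΔQ = 2615 − 2283 = 332; ΔP = 71 − 86 = -15.
Midpoints: P̄ = 78.50, Q̄ = 2449.0.
ε = (ΔQ/ΔP)(P̄/Q̄) = (332/-15)(78.50/2449.0).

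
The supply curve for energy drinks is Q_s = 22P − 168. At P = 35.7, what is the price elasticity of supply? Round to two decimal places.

At P = 35.7, Q_s = 617.40.
dQ_s/dP = 22.
ε_s = (dQ_s/dP)(P/Q_s) = (22)(35.7/617.40).

1.27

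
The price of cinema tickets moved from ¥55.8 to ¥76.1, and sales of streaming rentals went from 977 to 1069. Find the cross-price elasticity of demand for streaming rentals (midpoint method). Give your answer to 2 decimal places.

ΔQ_x = 1069 − 977 = 92; ΔP_y = 76.1 − 55.8 = 20.3.
Midpoints: P̄_y = 65.95, Q̄_x = 1023.0.
ε_xy = (ΔQ_x/ΔP_y)(P̄_y/Q̄_x) = (92/20.3)(65.95/1023.0).
ε_xy > 0, so the goods are substitutes.

0.29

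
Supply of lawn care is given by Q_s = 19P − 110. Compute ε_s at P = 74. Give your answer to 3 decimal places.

At P = 74, Q_s = 1296.
dQ_s/dP = 19.
ε_s = (dQ_s/dP)(P/Q_s) = (19)(74/1296).

1.085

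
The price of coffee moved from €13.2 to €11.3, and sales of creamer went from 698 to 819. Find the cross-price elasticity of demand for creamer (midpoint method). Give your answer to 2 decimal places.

-1.03

ΔQ_x = 819 − 698 = 121; ΔP_y = 11.3 − 13.2 = -1.9.
Midpoints: P̄_y = 12.25, Q̄_x = 758.5.
ε_xy = (ΔQ_x/ΔP_y)(P̄_y/Q̄_x) = (121/-1.9)(12.25/758.5).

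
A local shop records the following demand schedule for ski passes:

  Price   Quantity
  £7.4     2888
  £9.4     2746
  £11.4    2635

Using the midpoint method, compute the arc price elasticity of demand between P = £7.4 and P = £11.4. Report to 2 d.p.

-0.22

At P = 7.4, Q = 2888; at P = 11.4, Q = 2635.
ΔQ = -253, ΔP = 4.0. Midpoints: P̄ = 9.40, Q̄ = 2761.5.
ε = (ΔQ/ΔP)(P̄/Q̄) = (-253/4.0)(9.40/2761.5).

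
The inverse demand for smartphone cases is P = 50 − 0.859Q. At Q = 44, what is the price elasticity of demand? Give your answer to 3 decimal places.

At Q = 44, P = 50 − 0.859(44) = 12.20.
dP/dQ = −0.859, so dQ/dP = 1/(−0.859) = -1.164.
ε = (dQ/dP)(P/Q) = (-1.164)(12.20/44).

-0.323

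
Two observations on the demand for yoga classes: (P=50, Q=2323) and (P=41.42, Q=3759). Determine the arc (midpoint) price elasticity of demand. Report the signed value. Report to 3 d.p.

ΔQ = 3759 − 2323 = 1436; ΔP = 41.42 − 50 = -8.58.
Midpoints: P̄ = 45.71, Q̄ = 3041.0.
ε = (ΔQ/ΔP)(P̄/Q̄) = (1436/-8.58)(45.71/3041.0).

-2.516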